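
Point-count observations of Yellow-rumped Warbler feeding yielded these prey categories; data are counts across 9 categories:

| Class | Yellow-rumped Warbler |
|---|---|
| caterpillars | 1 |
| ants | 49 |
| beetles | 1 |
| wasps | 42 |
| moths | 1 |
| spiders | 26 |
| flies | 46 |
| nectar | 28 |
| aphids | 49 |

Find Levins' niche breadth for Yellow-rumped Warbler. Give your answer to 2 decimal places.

Proportions for Yellow-rumped Warbler (n=243): 1/243=0.0041, 49/243=0.2016, 1/243=0.0041, 42/243=0.1728, 1/243=0.0041, 26/243=0.1070, 46/243=0.1893, 28/243=0.1152, 49/243=0.2016
Σpᵢ² = 0.0041² + 0.2016² + 0.0041² + 0.1728² + 0.0041² + 0.1070² + 0.1893² + 0.1152² + 0.2016² = 0.000017 + 0.040643 + 0.000017 + 0.029860 + 0.000017 + 0.011449 + 0.035834 + 0.013271 + 0.040643 = 0.171751
B = 1 / 0.171751 = 5.8224

5.82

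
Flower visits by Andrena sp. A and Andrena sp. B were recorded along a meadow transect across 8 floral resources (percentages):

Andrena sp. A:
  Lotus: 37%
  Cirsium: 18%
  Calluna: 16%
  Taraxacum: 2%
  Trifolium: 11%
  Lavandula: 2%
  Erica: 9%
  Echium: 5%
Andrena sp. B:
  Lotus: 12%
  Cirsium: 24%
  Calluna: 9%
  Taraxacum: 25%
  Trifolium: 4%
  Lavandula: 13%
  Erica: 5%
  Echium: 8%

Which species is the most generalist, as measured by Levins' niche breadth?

Andrena sp. B

Convert percentages to proportions (divide by 100).
Σp_Aᵢ² = 0.37² + 0.18² + 0.16² + 0.02² + 0.11² + 0.02² + 0.09² + 0.05² = 0.1369 + 0.0324 + 0.0256 + 0.0004 + 0.0121 + 0.0004 + 0.0081 + 0.0025 = 0.2184
B_A = 1 / 0.2184 = 4.5788
Σp_Bᵢ² = 0.12² + 0.24² + 0.09² + 0.25² + 0.04² + 0.13² + 0.05² + 0.08² = 0.0144 + 0.0576 + 0.0081 + 0.0625 + 0.0016 + 0.0169 + 0.0025 + 0.0064 = 0.1700
B_B = 1 / 0.1700 = 5.8824
Highest B → broadest niche (most generalist): Andrena sp. B (B = 5.88).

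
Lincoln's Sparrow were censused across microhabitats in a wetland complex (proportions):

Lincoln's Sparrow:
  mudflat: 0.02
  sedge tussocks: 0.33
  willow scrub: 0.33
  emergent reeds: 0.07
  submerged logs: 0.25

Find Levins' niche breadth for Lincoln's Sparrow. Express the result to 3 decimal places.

3.501

Σpᵢ² = 0.02² + 0.33² + 0.33² + 0.07² + 0.25² = 0.0004 + 0.1089 + 0.1089 + 0.0049 + 0.0625 = 0.2856
B = 1 / 0.2856 = 3.50140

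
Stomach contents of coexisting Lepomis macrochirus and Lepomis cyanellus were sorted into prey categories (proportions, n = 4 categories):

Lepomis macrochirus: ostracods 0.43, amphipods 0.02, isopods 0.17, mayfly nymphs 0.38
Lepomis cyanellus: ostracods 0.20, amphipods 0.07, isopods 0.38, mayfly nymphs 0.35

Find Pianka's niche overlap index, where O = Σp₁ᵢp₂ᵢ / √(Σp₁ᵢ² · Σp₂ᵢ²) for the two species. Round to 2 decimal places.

0.85

Σ p₁ᵢp₂ᵢ = 0.0860 + 0.0014 + 0.0646 + 0.1330 = 0.2850
Σp_1ᵢ² = 0.43² + 0.02² + 0.17² + 0.38² = 0.1849 + 0.0004 + 0.0289 + 0.1444 = 0.3586
Σp_2ᵢ² = 0.20² + 0.07² + 0.38² + 0.35² = 0.0400 + 0.0049 + 0.1444 + 0.1225 = 0.3118
O = 0.2850 / √(0.3586 × 0.3118) = 0.2850 / 0.33438 = 0.8523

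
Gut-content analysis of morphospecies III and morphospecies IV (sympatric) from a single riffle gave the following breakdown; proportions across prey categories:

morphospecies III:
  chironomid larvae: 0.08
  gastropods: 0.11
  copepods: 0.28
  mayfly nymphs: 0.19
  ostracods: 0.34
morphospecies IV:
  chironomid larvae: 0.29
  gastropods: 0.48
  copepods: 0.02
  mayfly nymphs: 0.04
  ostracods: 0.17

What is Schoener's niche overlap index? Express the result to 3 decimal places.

Σ|p₁ᵢ − p₂ᵢ| = 0.21 + 0.37 + 0.26 + 0.15 + 0.17 = 1.16
D = 1 − ½ × 1.16 = 1 − 0.580 = 0.42000

0.420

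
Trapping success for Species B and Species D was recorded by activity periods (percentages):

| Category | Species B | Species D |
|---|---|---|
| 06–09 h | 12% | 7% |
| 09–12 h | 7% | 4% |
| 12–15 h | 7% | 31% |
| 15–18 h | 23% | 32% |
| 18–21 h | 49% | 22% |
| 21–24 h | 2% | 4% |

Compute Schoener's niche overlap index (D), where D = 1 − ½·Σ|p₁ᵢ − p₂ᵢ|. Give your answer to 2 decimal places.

0.65

Convert percentages to proportions (divide by 100).
Σ|p₁ᵢ − p₂ᵢ| = 0.05 + 0.03 + 0.24 + 0.09 + 0.27 + 0.02 = 0.70
D = 1 − ½ × 0.70 = 1 − 0.350 = 0.6500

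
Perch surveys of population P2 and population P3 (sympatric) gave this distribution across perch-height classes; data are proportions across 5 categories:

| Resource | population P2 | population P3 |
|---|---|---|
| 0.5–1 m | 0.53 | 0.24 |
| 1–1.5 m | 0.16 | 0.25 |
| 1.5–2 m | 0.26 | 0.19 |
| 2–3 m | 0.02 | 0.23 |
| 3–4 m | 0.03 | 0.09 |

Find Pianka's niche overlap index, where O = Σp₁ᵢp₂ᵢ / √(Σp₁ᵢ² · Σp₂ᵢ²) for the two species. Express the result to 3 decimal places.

0.784

Σ p₁ᵢp₂ᵢ = 0.1272 + 0.0400 + 0.0494 + 0.0046 + 0.0027 = 0.2239
Σp_1ᵢ² = 0.53² + 0.16² + 0.26² + 0.02² + 0.03² = 0.2809 + 0.0256 + 0.0676 + 0.0004 + 0.0009 = 0.3754
Σp_2ᵢ² = 0.24² + 0.25² + 0.19² + 0.23² + 0.09² = 0.0576 + 0.0625 + 0.0361 + 0.0529 + 0.0081 = 0.2172
O = 0.2239 / √(0.3754 × 0.2172) = 0.2239 / 0.285547 = 0.78411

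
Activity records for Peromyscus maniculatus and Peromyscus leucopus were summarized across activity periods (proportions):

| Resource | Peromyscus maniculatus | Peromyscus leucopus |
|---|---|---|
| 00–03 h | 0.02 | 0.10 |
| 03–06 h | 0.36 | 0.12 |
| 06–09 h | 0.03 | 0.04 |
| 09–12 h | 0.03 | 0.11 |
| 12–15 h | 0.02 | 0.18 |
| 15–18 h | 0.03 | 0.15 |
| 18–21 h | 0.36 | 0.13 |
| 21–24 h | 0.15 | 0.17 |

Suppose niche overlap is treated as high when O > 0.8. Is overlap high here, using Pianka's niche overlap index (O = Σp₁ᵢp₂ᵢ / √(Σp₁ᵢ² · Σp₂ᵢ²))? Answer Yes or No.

Σ p₁ᵢp₂ᵢ = 0.0020 + 0.0432 + 0.0012 + 0.0033 + 0.0036 + 0.0045 + 0.0468 + 0.0255 = 0.1301
Σp_1ᵢ² = 0.02² + 0.36² + 0.03² + 0.03² + 0.02² + 0.03² + 0.36² + 0.15² = 0.0004 + 0.1296 + 0.0009 + 0.0009 + 0.0004 + 0.0009 + 0.1296 + 0.0225 = 0.2852
Σp_2ᵢ² = 0.10² + 0.12² + 0.04² + 0.11² + 0.18² + 0.15² + 0.13² + 0.17² = 0.0100 + 0.0144 + 0.0016 + 0.0121 + 0.0324 + 0.0225 + 0.0169 + 0.0289 = 0.1388
O = 0.1301 / √(0.2852 × 0.1388) = 0.1301 / 0.19896 = 0.6539
O = 0.6539 < 0.8 → No.

No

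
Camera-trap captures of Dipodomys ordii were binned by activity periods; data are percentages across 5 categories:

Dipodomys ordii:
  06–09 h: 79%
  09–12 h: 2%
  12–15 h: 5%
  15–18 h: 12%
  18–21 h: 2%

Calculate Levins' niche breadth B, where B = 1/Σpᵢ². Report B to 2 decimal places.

Convert percentages to proportions (divide by 100).
Σpᵢ² = 0.79² + 0.02² + 0.05² + 0.12² + 0.02² = 0.6241 + 0.0004 + 0.0025 + 0.0144 + 0.0004 = 0.6418
B = 1 / 0.6418 = 1.5581

1.56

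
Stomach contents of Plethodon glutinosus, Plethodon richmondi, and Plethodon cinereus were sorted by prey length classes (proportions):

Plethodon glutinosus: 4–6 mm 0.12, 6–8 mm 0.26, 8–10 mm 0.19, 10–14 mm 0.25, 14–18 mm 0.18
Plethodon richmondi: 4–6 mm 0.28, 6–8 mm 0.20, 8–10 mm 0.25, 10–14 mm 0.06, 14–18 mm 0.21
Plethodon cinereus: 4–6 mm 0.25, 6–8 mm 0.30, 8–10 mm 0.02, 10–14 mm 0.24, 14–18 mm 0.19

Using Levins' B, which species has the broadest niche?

Σp_glutᵢ² = 0.12² + 0.26² + 0.19² + 0.25² + 0.18² = 0.0144 + 0.0676 + 0.0361 + 0.0625 + 0.0324 = 0.2130
B_glut = 1 / 0.2130 = 4.6948
Σp_richᵢ² = 0.28² + 0.20² + 0.25² + 0.06² + 0.21² = 0.0784 + 0.0400 + 0.0625 + 0.0036 + 0.0441 = 0.2286
B_rich = 1 / 0.2286 = 4.3745
Σp_cineᵢ² = 0.25² + 0.30² + 0.02² + 0.24² + 0.19² = 0.0625 + 0.0900 + 0.0004 + 0.0576 + 0.0361 = 0.2466
B_cine = 1 / 0.2466 = 4.0552
Highest B → broadest niche (most generalist): Plethodon glutinosus (B = 4.69).

Plethodon glutinosus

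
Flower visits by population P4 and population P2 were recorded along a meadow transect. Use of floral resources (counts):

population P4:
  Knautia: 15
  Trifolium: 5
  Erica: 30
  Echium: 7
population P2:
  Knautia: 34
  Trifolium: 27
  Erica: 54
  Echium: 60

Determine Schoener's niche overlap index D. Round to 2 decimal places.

Proportions for population P4 (n=57): 15/57=0.2632, 5/57=0.0877, 30/57=0.5263, 7/57=0.1228
Proportions for population P2 (n=175): 34/175=0.1943, 27/175=0.1543, 54/175=0.3086, 60/175=0.3429
Σ|p₁ᵢ − p₂ᵢ| = 0.0689 + 0.0666 + 0.2177 + 0.2201 = 0.5733
D = 1 − ½ × 0.5733 = 1 − 0.28665 = 0.71335

0.71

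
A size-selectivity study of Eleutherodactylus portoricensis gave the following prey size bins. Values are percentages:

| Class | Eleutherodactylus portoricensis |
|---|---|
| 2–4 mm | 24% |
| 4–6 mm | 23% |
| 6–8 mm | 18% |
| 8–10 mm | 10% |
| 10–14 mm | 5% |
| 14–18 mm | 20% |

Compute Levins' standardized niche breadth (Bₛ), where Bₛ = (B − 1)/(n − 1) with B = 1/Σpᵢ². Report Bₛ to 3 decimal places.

0.824

Convert percentages to proportions (divide by 100).
Σpᵢ² = 0.24² + 0.23² + 0.18² + 0.10² + 0.05² + 0.20² = 0.0576 + 0.0529 + 0.0324 + 0.0100 + 0.0025 + 0.0400 = 0.1954
B = 1 / 0.1954 = 5.11771
Bₛ = (B − 1)/(n − 1) = (5.11771 − 1)/(6 − 1) = 4.11771/5 = 0.82354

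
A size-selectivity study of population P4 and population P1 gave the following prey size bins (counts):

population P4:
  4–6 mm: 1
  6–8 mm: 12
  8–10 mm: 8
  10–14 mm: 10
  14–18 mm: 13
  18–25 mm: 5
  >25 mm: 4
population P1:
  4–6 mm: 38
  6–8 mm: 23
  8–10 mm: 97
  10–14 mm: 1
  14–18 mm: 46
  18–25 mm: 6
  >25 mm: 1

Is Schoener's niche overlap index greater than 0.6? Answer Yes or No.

Proportions for population P4 (n=53): 1/53=0.0189, 12/53=0.2264, 8/53=0.1509, 10/53=0.1887, 13/53=0.2453, 5/53=0.0943, 4/53=0.0755
Proportions for population P1 (n=212): 38/212=0.1792, 23/212=0.1085, 97/212=0.4575, 1/212=0.0047, 46/212=0.2170, 6/212=0.0283, 1/212=0.0047
Σ|p₁ᵢ − p₂ᵢ| = 0.1603 + 0.1179 + 0.3066 + 0.1840 + 0.0283 + 0.0660 + 0.0708 = 0.9339
D = 1 − ½ × 0.9339 = 1 − 0.46695 = 0.53305
D = 0.53305 < 0.6 → No.

No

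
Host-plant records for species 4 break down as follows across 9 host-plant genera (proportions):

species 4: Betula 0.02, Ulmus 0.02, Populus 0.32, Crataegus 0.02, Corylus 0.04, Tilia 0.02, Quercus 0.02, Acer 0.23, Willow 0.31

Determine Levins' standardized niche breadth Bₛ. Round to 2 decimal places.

0.37

Σpᵢ² = 0.02² + 0.02² + 0.32² + 0.02² + 0.04² + 0.02² + 0.02² + 0.23² + 0.31² = 0.0004 + 0.0004 + 0.1024 + 0.0004 + 0.0016 + 0.0004 + 0.0004 + 0.0529 + 0.0961 = 0.2550
B = 1 / 0.2550 = 3.9216
Bₛ = (B − 1)/(n − 1) = (3.9216 − 1)/(9 − 1) = 2.9216/8 = 0.3652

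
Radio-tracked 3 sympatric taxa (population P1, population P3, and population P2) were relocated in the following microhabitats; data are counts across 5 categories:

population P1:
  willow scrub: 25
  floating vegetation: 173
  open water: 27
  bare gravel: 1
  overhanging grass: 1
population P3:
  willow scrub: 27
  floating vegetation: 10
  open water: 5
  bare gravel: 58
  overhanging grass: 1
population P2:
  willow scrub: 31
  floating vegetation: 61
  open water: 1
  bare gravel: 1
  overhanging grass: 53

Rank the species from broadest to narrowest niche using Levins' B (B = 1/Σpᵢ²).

Proportions for population P1 (n=227): 25/227=0.1101, 173/227=0.7621, 27/227=0.1189, 1/227=0.0044, 1/227=0.0044
Proportions for population P3 (n=101): 27/101=0.2673, 10/101=0.0990, 5/101=0.0495, 58/101=0.5743, 1/101=0.0099
Proportions for population P2 (n=147): 31/147=0.2109, 61/147=0.4150, 1/147=0.0068, 1/147=0.0068, 53/147=0.3605
Σp_P1ᵢ² = 0.1101² + 0.7621² + 0.1189² + 0.0044² + 0.0044² = 0.012122 + 0.580796 + 0.014137 + 0.000019 + 0.000019 = 0.607093
B_P1 = 1 / 0.607093 = 1.6472
Σp_P3ᵢ² = 0.2673² + 0.0990² + 0.0495² + 0.5743² + 0.0099² = 0.071449 + 0.009801 + 0.002450 + 0.329820 + 0.000098 = 0.413618
B_P3 = 1 / 0.413618 = 2.4177
Σp_P2ᵢ² = 0.2109² + 0.4150² + 0.0068² + 0.0068² + 0.3605² = 0.044479 + 0.172225 + 0.000046 + 0.000046 + 0.129960 = 0.346756
B_P2 = 1 / 0.346756 = 2.8839
Ranking by B (broadest → narrowest): population P2 (2.88) > population P3 (2.42) > population P1 (1.65)

population P2 > population P3 > population P1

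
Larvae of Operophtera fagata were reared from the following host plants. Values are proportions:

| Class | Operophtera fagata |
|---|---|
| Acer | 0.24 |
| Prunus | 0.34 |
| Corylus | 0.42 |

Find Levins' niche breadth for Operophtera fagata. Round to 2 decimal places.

Σpᵢ² = 0.24² + 0.34² + 0.42² = 0.0576 + 0.1156 + 0.1764 = 0.3496
B = 1 / 0.3496 = 2.8604

2.86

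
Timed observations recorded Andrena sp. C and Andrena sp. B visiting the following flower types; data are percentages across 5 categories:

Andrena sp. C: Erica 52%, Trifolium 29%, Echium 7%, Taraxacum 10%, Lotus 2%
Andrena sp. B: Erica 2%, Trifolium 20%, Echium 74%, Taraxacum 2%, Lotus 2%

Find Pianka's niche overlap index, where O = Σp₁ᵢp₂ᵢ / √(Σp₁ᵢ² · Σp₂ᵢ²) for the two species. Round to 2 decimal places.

0.26

Convert percentages to proportions (divide by 100).
Σ p₁ᵢp₂ᵢ = 0.0104 + 0.0580 + 0.0518 + 0.0020 + 0.0004 = 0.1226
Σp_1ᵢ² = 0.52² + 0.29² + 0.07² + 0.10² + 0.02² = 0.2704 + 0.0841 + 0.0049 + 0.0100 + 0.0004 = 0.3698
Σp_2ᵢ² = 0.02² + 0.20² + 0.74² + 0.02² + 0.02² = 0.0004 + 0.0400 + 0.5476 + 0.0004 + 0.0004 = 0.5888
O = 0.1226 / √(0.3698 × 0.5888) = 0.1226 / 0.46662 = 0.2627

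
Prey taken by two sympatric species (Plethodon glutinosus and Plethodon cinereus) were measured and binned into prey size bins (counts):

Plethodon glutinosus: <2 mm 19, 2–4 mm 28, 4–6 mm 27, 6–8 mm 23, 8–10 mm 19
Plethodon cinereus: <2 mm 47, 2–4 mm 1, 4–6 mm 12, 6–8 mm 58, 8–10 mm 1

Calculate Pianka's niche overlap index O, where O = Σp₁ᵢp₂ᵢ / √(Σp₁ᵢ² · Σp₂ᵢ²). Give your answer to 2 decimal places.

Proportions for Plethodon glutinosus (n=116): 19/116=0.1638, 28/116=0.2414, 27/116=0.2328, 23/116=0.1983, 19/116=0.1638
Proportions for Plethodon cinereus (n=119): 47/119=0.3950, 1/119=0.0084, 12/119=0.1008, 58/119=0.4874, 1/119=0.0084
Σ p₁ᵢp₂ᵢ = 0.064701 + 0.002028 + 0.023466 + 0.096651 + 0.001376 = 0.188222
Σp_1ᵢ² = 0.1638² + 0.2414² + 0.2328² + 0.1983² + 0.1638² = 0.026830 + 0.058274 + 0.054196 + 0.039323 + 0.026830 = 0.205453
Σp_2ᵢ² = 0.3950² + 0.0084² + 0.1008² + 0.4874² + 0.0084² = 0.156025 + 0.000071 + 0.010161 + 0.237559 + 0.000071 = 0.403887
O = 0.188222 / √(0.205453 × 0.403887) = 0.188222 / 0.2880621 = 0.6534

0.65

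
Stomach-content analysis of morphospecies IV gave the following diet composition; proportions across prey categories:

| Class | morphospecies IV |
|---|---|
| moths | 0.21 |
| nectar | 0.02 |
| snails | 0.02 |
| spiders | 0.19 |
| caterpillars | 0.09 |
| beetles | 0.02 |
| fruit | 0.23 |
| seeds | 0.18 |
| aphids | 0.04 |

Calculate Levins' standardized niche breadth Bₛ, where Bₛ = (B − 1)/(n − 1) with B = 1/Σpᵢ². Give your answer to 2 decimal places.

Σpᵢ² = 0.21² + 0.02² + 0.02² + 0.19² + 0.09² + 0.02² + 0.23² + 0.18² + 0.04² = 0.0441 + 0.0004 + 0.0004 + 0.0361 + 0.0081 + 0.0004 + 0.0529 + 0.0324 + 0.0016 = 0.1764
B = 1 / 0.1764 = 5.6689
Bₛ = (B − 1)/(n − 1) = (5.6689 − 1)/(9 − 1) = 4.6689/8 = 0.5836

0.58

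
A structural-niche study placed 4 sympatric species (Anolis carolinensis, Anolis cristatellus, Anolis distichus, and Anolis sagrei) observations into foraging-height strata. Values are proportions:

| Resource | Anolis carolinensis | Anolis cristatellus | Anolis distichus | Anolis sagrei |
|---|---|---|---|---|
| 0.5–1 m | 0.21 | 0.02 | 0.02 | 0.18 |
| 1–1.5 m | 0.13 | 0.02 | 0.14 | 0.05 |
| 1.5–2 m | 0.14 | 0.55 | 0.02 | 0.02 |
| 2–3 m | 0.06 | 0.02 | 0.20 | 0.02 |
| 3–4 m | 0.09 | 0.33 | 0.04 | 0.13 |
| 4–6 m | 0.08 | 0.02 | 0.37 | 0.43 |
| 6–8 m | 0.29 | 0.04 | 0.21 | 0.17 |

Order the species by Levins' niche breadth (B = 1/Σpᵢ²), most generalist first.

Anolis carolinensis > Anolis distichus > Anolis sagrei > Anolis cristatellus

Σp_caroᵢ² = 0.21² + 0.13² + 0.14² + 0.06² + 0.09² + 0.08² + 0.29² = 0.0441 + 0.0169 + 0.0196 + 0.0036 + 0.0081 + 0.0064 + 0.0841 = 0.1828
B_caro = 1 / 0.1828 = 5.4705
Σp_crisᵢ² = 0.02² + 0.02² + 0.55² + 0.02² + 0.33² + 0.02² + 0.04² = 0.0004 + 0.0004 + 0.3025 + 0.0004 + 0.1089 + 0.0004 + 0.0016 = 0.4146
B_cris = 1 / 0.4146 = 2.4120
Σp_distᵢ² = 0.02² + 0.14² + 0.02² + 0.20² + 0.04² + 0.37² + 0.21² = 0.0004 + 0.0196 + 0.0004 + 0.0400 + 0.0016 + 0.1369 + 0.0441 = 0.2430
B_dist = 1 / 0.2430 = 4.1152
Σp_sagrᵢ² = 0.18² + 0.05² + 0.02² + 0.02² + 0.13² + 0.43² + 0.17² = 0.0324 + 0.0025 + 0.0004 + 0.0004 + 0.0169 + 0.1849 + 0.0289 = 0.2664
B_sagr = 1 / 0.2664 = 3.7538
Ranking by B (broadest → narrowest): Anolis carolinensis (5.47) > Anolis distichus (4.12) > Anolis sagrei (3.75) > Anolis cristatellus (2.41)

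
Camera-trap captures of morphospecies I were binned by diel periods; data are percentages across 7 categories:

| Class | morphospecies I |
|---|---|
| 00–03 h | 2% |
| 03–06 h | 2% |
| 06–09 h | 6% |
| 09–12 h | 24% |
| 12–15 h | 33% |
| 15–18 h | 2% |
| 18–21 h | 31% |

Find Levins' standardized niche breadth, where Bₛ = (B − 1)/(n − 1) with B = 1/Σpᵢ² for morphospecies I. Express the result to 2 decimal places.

Convert percentages to proportions (divide by 100).
Σpᵢ² = 0.02² + 0.02² + 0.06² + 0.24² + 0.33² + 0.02² + 0.31² = 0.0004 + 0.0004 + 0.0036 + 0.0576 + 0.1089 + 0.0004 + 0.0961 = 0.2674
B = 1 / 0.2674 = 3.7397
Bₛ = (B − 1)/(n − 1) = (3.7397 − 1)/(7 − 1) = 2.7397/6 = 0.4566

0.46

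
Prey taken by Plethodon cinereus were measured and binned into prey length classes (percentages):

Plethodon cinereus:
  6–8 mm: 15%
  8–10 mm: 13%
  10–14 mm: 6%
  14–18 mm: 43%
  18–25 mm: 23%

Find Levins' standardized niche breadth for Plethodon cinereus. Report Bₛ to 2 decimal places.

0.64

Convert percentages to proportions (divide by 100).
Σpᵢ² = 0.15² + 0.13² + 0.06² + 0.43² + 0.23² = 0.0225 + 0.0169 + 0.0036 + 0.1849 + 0.0529 = 0.2808
B = 1 / 0.2808 = 3.5613
Bₛ = (B − 1)/(n − 1) = (3.5613 − 1)/(5 − 1) = 2.5613/4 = 0.6403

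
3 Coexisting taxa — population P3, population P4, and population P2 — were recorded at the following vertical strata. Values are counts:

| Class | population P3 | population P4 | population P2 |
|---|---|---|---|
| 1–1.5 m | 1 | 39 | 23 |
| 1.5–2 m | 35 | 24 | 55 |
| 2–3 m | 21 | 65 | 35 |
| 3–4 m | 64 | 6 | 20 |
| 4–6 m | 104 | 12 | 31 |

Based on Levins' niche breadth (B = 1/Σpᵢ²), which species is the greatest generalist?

Proportions for population P3 (n=225): 1/225=0.0044, 35/225=0.1556, 21/225=0.0933, 64/225=0.2844, 104/225=0.4622
Proportions for population P4 (n=146): 39/146=0.2671, 24/146=0.1644, 65/146=0.4452, 6/146=0.0411, 12/146=0.0822
Proportions for population P2 (n=164): 23/164=0.1402, 55/164=0.3354, 35/164=0.2134, 20/164=0.1220, 31/164=0.1890
Σp_P3ᵢ² = 0.0044² + 0.1556² + 0.0933² + 0.2844² + 0.4622² = 0.000019 + 0.024211 + 0.008705 + 0.080883 + 0.213629 = 0.327447
B_P3 = 1 / 0.327447 = 3.0539
Σp_P4ᵢ² = 0.2671² + 0.1644² + 0.4452² + 0.0411² + 0.0822² = 0.071342 + 0.027027 + 0.198203 + 0.001689 + 0.006757 = 0.305018
B_P4 = 1 / 0.305018 = 3.2785
Σp_P2ᵢ² = 0.1402² + 0.3354² + 0.2134² + 0.1220² + 0.1890² = 0.019656 + 0.112493 + 0.045540 + 0.014884 + 0.035721 = 0.228294
B_P2 = 1 / 0.228294 = 4.3803
Highest B → broadest niche (most generalist): population P2 (B = 4.38).

population P2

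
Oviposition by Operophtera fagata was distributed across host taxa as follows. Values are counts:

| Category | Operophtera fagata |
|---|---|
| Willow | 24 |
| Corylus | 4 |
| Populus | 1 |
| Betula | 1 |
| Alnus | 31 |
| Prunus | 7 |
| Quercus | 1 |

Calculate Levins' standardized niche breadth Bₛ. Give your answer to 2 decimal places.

Proportions for Operophtera fagata (n=69): 24/69=0.3478, 4/69=0.0580, 1/69=0.0145, 1/69=0.0145, 31/69=0.4493, 7/69=0.1014, 1/69=0.0145
Σpᵢ² = 0.3478² + 0.0580² + 0.0145² + 0.0145² + 0.4493² + 0.1014² + 0.0145² = 0.120965 + 0.003364 + 0.000210 + 0.000210 + 0.201870 + 0.010282 + 0.000210 = 0.337111
B = 1 / 0.337111 = 2.9664
Bₛ = (B − 1)/(n − 1) = (2.9664 − 1)/(7 − 1) = 1.9664/6 = 0.3277

0.33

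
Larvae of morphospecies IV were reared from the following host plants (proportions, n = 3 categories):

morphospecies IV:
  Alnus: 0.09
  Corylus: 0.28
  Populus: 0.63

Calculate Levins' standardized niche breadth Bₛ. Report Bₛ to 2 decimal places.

0.53

Σpᵢ² = 0.09² + 0.28² + 0.63² = 0.0081 + 0.0784 + 0.3969 = 0.4834
B = 1 / 0.4834 = 2.0687
Bₛ = (B − 1)/(n − 1) = (2.0687 − 1)/(3 − 1) = 1.0687/2 = 0.5344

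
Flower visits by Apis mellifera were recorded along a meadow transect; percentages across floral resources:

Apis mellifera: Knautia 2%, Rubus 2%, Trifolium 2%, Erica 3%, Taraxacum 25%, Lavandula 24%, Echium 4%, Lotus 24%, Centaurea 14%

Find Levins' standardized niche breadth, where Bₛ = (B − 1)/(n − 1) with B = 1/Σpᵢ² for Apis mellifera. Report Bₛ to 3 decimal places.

Convert percentages to proportions (divide by 100).
Σpᵢ² = 0.02² + 0.02² + 0.02² + 0.03² + 0.25² + 0.24² + 0.04² + 0.24² + 0.14² = 0.0004 + 0.0004 + 0.0004 + 0.0009 + 0.0625 + 0.0576 + 0.0016 + 0.0576 + 0.0196 = 0.2010
B = 1 / 0.2010 = 4.97512
Bₛ = (B − 1)/(n − 1) = (4.97512 − 1)/(9 − 1) = 3.97512/8 = 0.49689

0.497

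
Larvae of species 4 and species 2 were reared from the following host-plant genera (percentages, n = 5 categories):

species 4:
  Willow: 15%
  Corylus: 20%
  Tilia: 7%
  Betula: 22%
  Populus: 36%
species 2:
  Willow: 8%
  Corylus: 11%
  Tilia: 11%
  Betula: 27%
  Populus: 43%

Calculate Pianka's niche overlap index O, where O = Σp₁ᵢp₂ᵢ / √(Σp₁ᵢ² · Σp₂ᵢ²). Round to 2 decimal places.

Convert percentages to proportions (divide by 100).
Σ p₁ᵢp₂ᵢ = 0.0120 + 0.0220 + 0.0077 + 0.0594 + 0.1548 = 0.2559
Σp_1ᵢ² = 0.15² + 0.20² + 0.07² + 0.22² + 0.36² = 0.0225 + 0.0400 + 0.0049 + 0.0484 + 0.1296 = 0.2454
Σp_2ᵢ² = 0.08² + 0.11² + 0.11² + 0.27² + 0.43² = 0.0064 + 0.0121 + 0.0121 + 0.0729 + 0.1849 = 0.2884
O = 0.2559 / √(0.2454 × 0.2884) = 0.2559 / 0.26603 = 0.9619

0.96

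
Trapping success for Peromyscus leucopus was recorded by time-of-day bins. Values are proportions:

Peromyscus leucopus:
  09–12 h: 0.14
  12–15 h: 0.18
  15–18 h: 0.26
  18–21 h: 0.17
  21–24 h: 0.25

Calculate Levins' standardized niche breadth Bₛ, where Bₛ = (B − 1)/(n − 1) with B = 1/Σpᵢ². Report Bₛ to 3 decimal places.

0.935

Σpᵢ² = 0.14² + 0.18² + 0.26² + 0.17² + 0.25² = 0.0196 + 0.0324 + 0.0676 + 0.0289 + 0.0625 = 0.2110
B = 1 / 0.2110 = 4.73934
Bₛ = (B − 1)/(n − 1) = (4.73934 − 1)/(5 − 1) = 3.73934/4 = 0.93484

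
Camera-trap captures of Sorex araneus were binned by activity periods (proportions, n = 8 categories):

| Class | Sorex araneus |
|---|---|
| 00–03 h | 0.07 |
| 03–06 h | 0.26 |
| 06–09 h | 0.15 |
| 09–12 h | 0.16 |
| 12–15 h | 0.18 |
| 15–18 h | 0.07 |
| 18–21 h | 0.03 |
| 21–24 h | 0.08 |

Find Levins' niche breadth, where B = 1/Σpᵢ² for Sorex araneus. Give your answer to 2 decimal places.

6.05

Σpᵢ² = 0.07² + 0.26² + 0.15² + 0.16² + 0.18² + 0.07² + 0.03² + 0.08² = 0.0049 + 0.0676 + 0.0225 + 0.0256 + 0.0324 + 0.0049 + 0.0009 + 0.0064 = 0.1652
B = 1 / 0.1652 = 6.0533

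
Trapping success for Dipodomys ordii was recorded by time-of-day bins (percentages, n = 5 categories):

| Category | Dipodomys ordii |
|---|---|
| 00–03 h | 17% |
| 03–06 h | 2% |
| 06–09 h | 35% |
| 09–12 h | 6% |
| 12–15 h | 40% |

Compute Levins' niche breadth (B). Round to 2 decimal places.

Convert percentages to proportions (divide by 100).
Σpᵢ² = 0.17² + 0.02² + 0.35² + 0.06² + 0.40² = 0.0289 + 0.0004 + 0.1225 + 0.0036 + 0.1600 = 0.3154
B = 1 / 0.3154 = 3.1706

3.17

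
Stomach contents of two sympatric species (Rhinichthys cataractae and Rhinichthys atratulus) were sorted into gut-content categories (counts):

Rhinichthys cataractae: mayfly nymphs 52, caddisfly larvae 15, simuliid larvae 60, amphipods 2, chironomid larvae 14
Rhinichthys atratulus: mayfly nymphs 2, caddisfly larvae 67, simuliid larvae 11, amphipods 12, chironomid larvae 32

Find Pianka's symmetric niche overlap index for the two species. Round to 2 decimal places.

Proportions for Rhinichthys cataractae (n=143): 52/143=0.3636, 15/143=0.1049, 60/143=0.4196, 2/143=0.0140, 14/143=0.0979
Proportions for Rhinichthys atratulus (n=124): 2/124=0.0161, 67/124=0.5403, 11/124=0.0887, 12/124=0.0968, 32/124=0.2581
Σ p₁ᵢp₂ᵢ = 0.005854 + 0.056677 + 0.037219 + 0.001355 + 0.025268 = 0.126373
Σp_1ᵢ² = 0.3636² + 0.1049² + 0.4196² + 0.0140² + 0.0979² = 0.132205 + 0.011004 + 0.176064 + 0.000196 + 0.009584 = 0.329053
Σp_2ᵢ² = 0.0161² + 0.5403² + 0.0887² + 0.0968² + 0.2581² = 0.000259 + 0.291924 + 0.007868 + 0.009370 + 0.066616 = 0.376037
O = 0.126373 / √(0.329053 × 0.376037) = 0.126373 / 0.3517614 = 0.3593

0.36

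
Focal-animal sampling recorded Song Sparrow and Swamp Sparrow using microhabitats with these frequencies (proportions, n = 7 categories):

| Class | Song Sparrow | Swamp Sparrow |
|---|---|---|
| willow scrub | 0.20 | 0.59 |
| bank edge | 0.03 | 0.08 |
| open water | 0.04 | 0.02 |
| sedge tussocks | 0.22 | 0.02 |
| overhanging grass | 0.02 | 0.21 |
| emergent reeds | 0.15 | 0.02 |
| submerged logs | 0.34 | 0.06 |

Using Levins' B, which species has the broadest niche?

Song Sparrow

Σp_Songᵢ² = 0.20² + 0.03² + 0.04² + 0.22² + 0.02² + 0.15² + 0.34² = 0.0400 + 0.0009 + 0.0016 + 0.0484 + 0.0004 + 0.0225 + 0.1156 = 0.2294
B_Song = 1 / 0.2294 = 4.3592
Σp_Swamᵢ² = 0.59² + 0.08² + 0.02² + 0.02² + 0.21² + 0.02² + 0.06² = 0.3481 + 0.0064 + 0.0004 + 0.0004 + 0.0441 + 0.0004 + 0.0036 = 0.4034
B_Swam = 1 / 0.4034 = 2.4789
Highest B → broadest niche (most generalist): Song Sparrow (B = 4.36).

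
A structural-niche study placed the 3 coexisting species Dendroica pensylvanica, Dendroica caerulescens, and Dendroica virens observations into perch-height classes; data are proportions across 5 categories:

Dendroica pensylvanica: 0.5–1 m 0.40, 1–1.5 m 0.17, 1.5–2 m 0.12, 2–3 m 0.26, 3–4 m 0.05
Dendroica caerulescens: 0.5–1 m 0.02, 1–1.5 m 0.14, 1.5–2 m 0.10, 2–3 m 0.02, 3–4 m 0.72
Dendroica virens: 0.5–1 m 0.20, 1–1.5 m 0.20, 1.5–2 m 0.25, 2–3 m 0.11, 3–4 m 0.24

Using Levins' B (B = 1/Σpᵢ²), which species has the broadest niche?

Dendroica virens

Σp_pensᵢ² = 0.40² + 0.17² + 0.12² + 0.26² + 0.05² = 0.1600 + 0.0289 + 0.0144 + 0.0676 + 0.0025 = 0.2734
B_pens = 1 / 0.2734 = 3.6576
Σp_caerᵢ² = 0.02² + 0.14² + 0.10² + 0.02² + 0.72² = 0.0004 + 0.0196 + 0.0100 + 0.0004 + 0.5184 = 0.5488
B_caer = 1 / 0.5488 = 1.8222
Σp_vireᵢ² = 0.20² + 0.20² + 0.25² + 0.11² + 0.24² = 0.0400 + 0.0400 + 0.0625 + 0.0121 + 0.0576 = 0.2122
B_vire = 1 / 0.2122 = 4.7125
Highest B → broadest niche (most generalist): Dendroica virens (B = 4.71).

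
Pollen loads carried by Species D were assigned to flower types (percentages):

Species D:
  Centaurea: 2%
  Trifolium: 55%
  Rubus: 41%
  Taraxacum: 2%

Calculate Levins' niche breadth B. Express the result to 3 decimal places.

2.121

Convert percentages to proportions (divide by 100).
Σpᵢ² = 0.02² + 0.55² + 0.41² + 0.02² = 0.0004 + 0.3025 + 0.1681 + 0.0004 = 0.4714
B = 1 / 0.4714 = 2.12134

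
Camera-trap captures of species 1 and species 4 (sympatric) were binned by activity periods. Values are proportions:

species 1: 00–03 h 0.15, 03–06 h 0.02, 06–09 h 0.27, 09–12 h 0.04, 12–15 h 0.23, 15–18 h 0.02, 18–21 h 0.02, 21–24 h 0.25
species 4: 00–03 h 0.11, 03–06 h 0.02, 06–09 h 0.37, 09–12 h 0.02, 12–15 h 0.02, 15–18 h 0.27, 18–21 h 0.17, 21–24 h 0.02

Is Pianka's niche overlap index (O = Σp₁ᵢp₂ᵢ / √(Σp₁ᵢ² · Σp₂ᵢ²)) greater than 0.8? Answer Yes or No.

No

Σ p₁ᵢp₂ᵢ = 0.0165 + 0.0004 + 0.0999 + 0.0008 + 0.0046 + 0.0054 + 0.0034 + 0.0050 = 0.1360
Σp_1ᵢ² = 0.15² + 0.02² + 0.27² + 0.04² + 0.23² + 0.02² + 0.02² + 0.25² = 0.0225 + 0.0004 + 0.0729 + 0.0016 + 0.0529 + 0.0004 + 0.0004 + 0.0625 = 0.2136
Σp_2ᵢ² = 0.11² + 0.02² + 0.37² + 0.02² + 0.02² + 0.27² + 0.17² + 0.02² = 0.0121 + 0.0004 + 0.1369 + 0.0004 + 0.0004 + 0.0729 + 0.0289 + 0.0004 = 0.2524
O = 0.1360 / √(0.2136 × 0.2524) = 0.1360 / 0.23219 = 0.5857
O = 0.5857 < 0.8 → No.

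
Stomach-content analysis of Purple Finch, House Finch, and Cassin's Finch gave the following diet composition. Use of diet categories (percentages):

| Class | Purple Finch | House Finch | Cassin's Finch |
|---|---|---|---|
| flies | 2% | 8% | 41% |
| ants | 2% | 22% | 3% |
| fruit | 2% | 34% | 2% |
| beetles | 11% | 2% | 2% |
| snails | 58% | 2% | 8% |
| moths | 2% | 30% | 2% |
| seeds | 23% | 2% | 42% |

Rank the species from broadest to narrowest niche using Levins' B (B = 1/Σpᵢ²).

House Finch > Cassin's Finch > Purple Finch

Convert percentages to proportions (divide by 100).
Σp_Purpᵢ² = 0.02² + 0.02² + 0.02² + 0.11² + 0.58² + 0.02² + 0.23² = 0.0004 + 0.0004 + 0.0004 + 0.0121 + 0.3364 + 0.0004 + 0.0529 = 0.4030
B_Purp = 1 / 0.4030 = 2.4814
Σp_Housᵢ² = 0.08² + 0.22² + 0.34² + 0.02² + 0.02² + 0.30² + 0.02² = 0.0064 + 0.0484 + 0.1156 + 0.0004 + 0.0004 + 0.0900 + 0.0004 = 0.2616
B_Hous = 1 / 0.2616 = 3.8226
Σp_Cassᵢ² = 0.41² + 0.03² + 0.02² + 0.02² + 0.08² + 0.02² + 0.42² = 0.1681 + 0.0009 + 0.0004 + 0.0004 + 0.0064 + 0.0004 + 0.1764 = 0.3530
B_Cass = 1 / 0.3530 = 2.8329
Ranking by B (broadest → narrowest): House Finch (3.82) > Cassin's Finch (2.83) > Purple Finch (2.48)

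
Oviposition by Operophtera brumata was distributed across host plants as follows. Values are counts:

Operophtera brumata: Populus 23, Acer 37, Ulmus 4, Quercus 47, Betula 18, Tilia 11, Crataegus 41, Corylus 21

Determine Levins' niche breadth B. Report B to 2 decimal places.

6.10

Proportions for Operophtera brumata (n=202): 23/202=0.1139, 37/202=0.1832, 4/202=0.0198, 47/202=0.2327, 18/202=0.0891, 11/202=0.0545, 41/202=0.2030, 21/202=0.1040
Σpᵢ² = 0.1139² + 0.1832² + 0.0198² + 0.2327² + 0.0891² + 0.0545² + 0.2030² + 0.1040² = 0.012973 + 0.033562 + 0.000392 + 0.054149 + 0.007939 + 0.002970 + 0.041209 + 0.010816 = 0.164010
B = 1 / 0.164010 = 6.0972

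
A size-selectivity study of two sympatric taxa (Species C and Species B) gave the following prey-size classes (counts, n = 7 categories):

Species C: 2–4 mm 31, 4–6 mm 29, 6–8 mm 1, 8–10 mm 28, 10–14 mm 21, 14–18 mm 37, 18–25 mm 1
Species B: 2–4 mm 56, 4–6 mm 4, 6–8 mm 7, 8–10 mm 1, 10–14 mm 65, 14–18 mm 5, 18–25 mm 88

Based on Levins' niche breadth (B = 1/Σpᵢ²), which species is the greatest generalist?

Species C

Proportions for Species C (n=148): 31/148=0.2095, 29/148=0.1959, 1/148=0.0068, 28/148=0.1892, 21/148=0.1419, 37/148=0.2500, 1/148=0.0068
Proportions for Species B (n=226): 56/226=0.2478, 4/226=0.0177, 7/226=0.0310, 1/226=0.0044, 65/226=0.2876, 5/226=0.0221, 88/226=0.3894
Σp_Cᵢ² = 0.2095² + 0.1959² + 0.0068² + 0.1892² + 0.1419² + 0.2500² + 0.0068² = 0.043890 + 0.038377 + 0.000046 + 0.035797 + 0.020136 + 0.062500 + 0.000046 = 0.200792
B_C = 1 / 0.200792 = 4.9803
Σp_Bᵢ² = 0.2478² + 0.0177² + 0.0310² + 0.0044² + 0.2876² + 0.0221² + 0.3894² = 0.061405 + 0.000313 + 0.000961 + 0.000019 + 0.082714 + 0.000488 + 0.151632 = 0.297532
B_B = 1 / 0.297532 = 3.3610
Highest B → broadest niche (most generalist): Species C (B = 4.98).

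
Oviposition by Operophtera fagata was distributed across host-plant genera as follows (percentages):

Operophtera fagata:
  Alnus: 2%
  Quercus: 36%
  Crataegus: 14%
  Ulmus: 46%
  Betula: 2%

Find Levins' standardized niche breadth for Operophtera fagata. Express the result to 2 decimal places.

Convert percentages to proportions (divide by 100).
Σpᵢ² = 0.02² + 0.36² + 0.14² + 0.46² + 0.02² = 0.0004 + 0.1296 + 0.0196 + 0.2116 + 0.0004 = 0.3616
B = 1 / 0.3616 = 2.7655
Bₛ = (B − 1)/(n − 1) = (2.7655 − 1)/(5 − 1) = 1.7655/4 = 0.4414

0.44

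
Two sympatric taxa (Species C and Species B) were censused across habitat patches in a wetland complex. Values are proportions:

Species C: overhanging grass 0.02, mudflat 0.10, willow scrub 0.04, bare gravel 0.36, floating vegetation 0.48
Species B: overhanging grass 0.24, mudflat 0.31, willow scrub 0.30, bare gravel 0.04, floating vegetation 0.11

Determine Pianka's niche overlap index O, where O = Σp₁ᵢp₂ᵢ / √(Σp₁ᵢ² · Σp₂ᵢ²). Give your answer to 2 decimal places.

Σ p₁ᵢp₂ᵢ = 0.0048 + 0.0310 + 0.0120 + 0.0144 + 0.0528 = 0.1150
Σp_1ᵢ² = 0.02² + 0.10² + 0.04² + 0.36² + 0.48² = 0.0004 + 0.0100 + 0.0016 + 0.1296 + 0.2304 = 0.3720
Σp_2ᵢ² = 0.24² + 0.31² + 0.30² + 0.04² + 0.11² = 0.0576 + 0.0961 + 0.0900 + 0.0016 + 0.0121 = 0.2574
O = 0.1150 / √(0.3720 × 0.2574) = 0.1150 / 0.30944 = 0.3716

0.37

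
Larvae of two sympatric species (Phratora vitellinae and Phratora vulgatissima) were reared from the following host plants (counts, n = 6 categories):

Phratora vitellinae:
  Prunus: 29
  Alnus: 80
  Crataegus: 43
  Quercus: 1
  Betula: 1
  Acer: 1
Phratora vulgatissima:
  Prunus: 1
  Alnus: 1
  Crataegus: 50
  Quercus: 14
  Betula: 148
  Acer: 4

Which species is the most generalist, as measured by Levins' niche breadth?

Proportions for Phratora vitellinae (n=155): 29/155=0.1871, 80/155=0.5161, 43/155=0.2774, 1/155=0.0065, 1/155=0.0065, 1/155=0.0065
Proportions for Phratora vulgatissima (n=218): 1/218=0.0046, 1/218=0.0046, 50/218=0.2294, 14/218=0.0642, 148/218=0.6789, 4/218=0.0183
Σp_viteᵢ² = 0.1871² + 0.5161² + 0.2774² + 0.0065² + 0.0065² + 0.0065² = 0.035006 + 0.266359 + 0.076951 + 0.000042 + 0.000042 + 0.000042 = 0.378442
B_vite = 1 / 0.378442 = 2.6424
Σp_vulgᵢ² = 0.0046² + 0.0046² + 0.2294² + 0.0642² + 0.6789² + 0.0183² = 0.000021 + 0.000021 + 0.052624 + 0.004122 + 0.460905 + 0.000335 = 0.518028
B_vulg = 1 / 0.518028 = 1.9304
Highest B → broadest niche (most generalist): Phratora vitellinae (B = 2.64).

Phratora vitellinae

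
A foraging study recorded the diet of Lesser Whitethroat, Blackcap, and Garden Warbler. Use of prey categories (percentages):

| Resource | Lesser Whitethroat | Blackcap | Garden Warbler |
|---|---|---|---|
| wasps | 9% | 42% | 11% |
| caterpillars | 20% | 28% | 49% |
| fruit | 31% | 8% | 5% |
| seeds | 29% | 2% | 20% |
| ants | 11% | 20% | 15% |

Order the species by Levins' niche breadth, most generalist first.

Lesser Whitethroat > Blackcap > Garden Warbler

Convert percentages to proportions (divide by 100).
Σp_Whitᵢ² = 0.09² + 0.20² + 0.31² + 0.29² + 0.11² = 0.0081 + 0.0400 + 0.0961 + 0.0841 + 0.0121 = 0.2404
B_Whit = 1 / 0.2404 = 4.1597
Σp_Blacᵢ² = 0.42² + 0.28² + 0.08² + 0.02² + 0.20² = 0.1764 + 0.0784 + 0.0064 + 0.0004 + 0.0400 = 0.3016
B_Blac = 1 / 0.3016 = 3.3156
Σp_Warbᵢ² = 0.11² + 0.49² + 0.05² + 0.20² + 0.15² = 0.0121 + 0.2401 + 0.0025 + 0.0400 + 0.0225 = 0.3172
B_Warb = 1 / 0.3172 = 3.1526
Ranking by B (broadest → narrowest): Lesser Whitethroat (4.16) > Blackcap (3.32) > Garden Warbler (3.15)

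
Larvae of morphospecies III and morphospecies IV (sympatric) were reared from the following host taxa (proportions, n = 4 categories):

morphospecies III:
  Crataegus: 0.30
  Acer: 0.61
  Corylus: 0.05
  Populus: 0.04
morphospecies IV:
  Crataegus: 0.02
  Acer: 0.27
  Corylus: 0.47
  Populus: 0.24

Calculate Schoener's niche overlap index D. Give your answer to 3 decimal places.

Σ|p₁ᵢ − p₂ᵢ| = 0.28 + 0.34 + 0.42 + 0.20 = 1.24
D = 1 − ½ × 1.24 = 1 − 0.620 = 0.38000

0.380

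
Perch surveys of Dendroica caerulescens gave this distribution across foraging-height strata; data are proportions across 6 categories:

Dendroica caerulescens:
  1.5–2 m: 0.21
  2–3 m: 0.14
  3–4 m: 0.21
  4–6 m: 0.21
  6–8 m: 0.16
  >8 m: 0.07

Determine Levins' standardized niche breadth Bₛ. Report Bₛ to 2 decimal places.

0.90

Σpᵢ² = 0.21² + 0.14² + 0.21² + 0.21² + 0.16² + 0.07² = 0.0441 + 0.0196 + 0.0441 + 0.0441 + 0.0256 + 0.0049 = 0.1824
B = 1 / 0.1824 = 5.4825
Bₛ = (B − 1)/(n − 1) = (5.4825 − 1)/(6 − 1) = 4.4825/5 = 0.8965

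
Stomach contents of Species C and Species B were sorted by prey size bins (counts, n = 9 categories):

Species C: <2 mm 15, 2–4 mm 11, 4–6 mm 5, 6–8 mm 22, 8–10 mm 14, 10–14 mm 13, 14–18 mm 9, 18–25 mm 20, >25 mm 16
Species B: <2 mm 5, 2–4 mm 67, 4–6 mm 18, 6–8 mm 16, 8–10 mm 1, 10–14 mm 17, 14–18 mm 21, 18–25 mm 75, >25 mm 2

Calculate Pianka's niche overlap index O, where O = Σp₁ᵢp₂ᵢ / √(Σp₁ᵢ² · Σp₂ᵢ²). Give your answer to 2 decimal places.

0.68

Proportions for Species C (n=125): 15/125=0.1200, 11/125=0.0880, 5/125=0.0400, 22/125=0.1760, 14/125=0.1120, 13/125=0.1040, 9/125=0.0720, 20/125=0.1600, 16/125=0.1280
Proportions for Species B (n=222): 5/222=0.0225, 67/222=0.3018, 18/222=0.0811, 16/222=0.0721, 1/222=0.0045, 17/222=0.0766, 21/222=0.0946, 75/222=0.3378, 2/222=0.0090
Σ p₁ᵢp₂ᵢ = 0.002700 + 0.026558 + 0.003244 + 0.012690 + 0.000504 + 0.007966 + 0.006811 + 0.054048 + 0.001152 = 0.115673
Σp_1ᵢ² = 0.1200² + 0.0880² + 0.0400² + 0.1760² + 0.1120² + 0.1040² + 0.0720² + 0.1600² + 0.1280² = 0.014400 + 0.007744 + 0.001600 + 0.030976 + 0.012544 + 0.010816 + 0.005184 + 0.025600 + 0.016384 = 0.125248
Σp_2ᵢ² = 0.0225² + 0.3018² + 0.0811² + 0.0721² + 0.0045² + 0.0766² + 0.0946² + 0.3378² + 0.0090² = 0.000506 + 0.091083 + 0.006577 + 0.005198 + 0.000020 + 0.005868 + 0.008949 + 0.114109 + 0.000081 = 0.232391
O = 0.115673 / √(0.125248 × 0.232391) = 0.115673 / 0.1706063 = 0.6780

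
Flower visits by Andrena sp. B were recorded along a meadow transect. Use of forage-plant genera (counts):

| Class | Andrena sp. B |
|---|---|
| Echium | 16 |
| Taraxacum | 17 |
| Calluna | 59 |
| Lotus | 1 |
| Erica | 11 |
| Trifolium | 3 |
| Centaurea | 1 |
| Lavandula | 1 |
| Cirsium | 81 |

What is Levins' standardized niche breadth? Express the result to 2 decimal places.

Proportions for Andrena sp. B (n=190): 16/190=0.0842, 17/190=0.0895, 59/190=0.3105, 1/190=0.0053, 11/190=0.0579, 3/190=0.0158, 1/190=0.0053, 1/190=0.0053, 81/190=0.4263
Σpᵢ² = 0.0842² + 0.0895² + 0.3105² + 0.0053² + 0.0579² + 0.0158² + 0.0053² + 0.0053² + 0.4263² = 0.007090 + 0.008010 + 0.096410 + 0.000028 + 0.003352 + 0.000250 + 0.000028 + 0.000028 + 0.181732 = 0.296928
B = 1 / 0.296928 = 3.3678
Bₛ = (B − 1)/(n − 1) = (3.3678 − 1)/(9 − 1) = 2.3678/8 = 0.2960

0.30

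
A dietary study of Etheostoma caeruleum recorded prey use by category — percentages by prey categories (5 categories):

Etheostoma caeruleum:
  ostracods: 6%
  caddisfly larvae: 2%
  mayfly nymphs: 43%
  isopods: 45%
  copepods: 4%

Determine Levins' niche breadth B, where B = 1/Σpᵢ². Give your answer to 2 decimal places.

2.54

Convert percentages to proportions (divide by 100).
Σpᵢ² = 0.06² + 0.02² + 0.43² + 0.45² + 0.04² = 0.0036 + 0.0004 + 0.1849 + 0.2025 + 0.0016 = 0.3930
B = 1 / 0.3930 = 2.5445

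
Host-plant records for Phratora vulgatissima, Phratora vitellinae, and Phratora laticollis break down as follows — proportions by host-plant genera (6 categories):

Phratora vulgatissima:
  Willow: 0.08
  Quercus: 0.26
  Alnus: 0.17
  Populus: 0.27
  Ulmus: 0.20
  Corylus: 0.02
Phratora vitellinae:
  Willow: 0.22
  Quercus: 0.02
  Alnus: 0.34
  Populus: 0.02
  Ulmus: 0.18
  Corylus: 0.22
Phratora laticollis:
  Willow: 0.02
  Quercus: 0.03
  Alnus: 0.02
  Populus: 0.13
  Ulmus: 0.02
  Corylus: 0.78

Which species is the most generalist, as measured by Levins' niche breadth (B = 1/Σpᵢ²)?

Phratora vulgatissima

Σp_vulgᵢ² = 0.08² + 0.26² + 0.17² + 0.27² + 0.20² + 0.02² = 0.0064 + 0.0676 + 0.0289 + 0.0729 + 0.0400 + 0.0004 = 0.2162
B_vulg = 1 / 0.2162 = 4.6253
Σp_viteᵢ² = 0.22² + 0.02² + 0.34² + 0.02² + 0.18² + 0.22² = 0.0484 + 0.0004 + 0.1156 + 0.0004 + 0.0324 + 0.0484 = 0.2456
B_vite = 1 / 0.2456 = 4.0717
Σp_latiᵢ² = 0.02² + 0.03² + 0.02² + 0.13² + 0.02² + 0.78² = 0.0004 + 0.0009 + 0.0004 + 0.0169 + 0.0004 + 0.6084 = 0.6274
B_lati = 1 / 0.6274 = 1.5939
Highest B → broadest niche (most generalist): Phratora vulgatissima (B = 4.63).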